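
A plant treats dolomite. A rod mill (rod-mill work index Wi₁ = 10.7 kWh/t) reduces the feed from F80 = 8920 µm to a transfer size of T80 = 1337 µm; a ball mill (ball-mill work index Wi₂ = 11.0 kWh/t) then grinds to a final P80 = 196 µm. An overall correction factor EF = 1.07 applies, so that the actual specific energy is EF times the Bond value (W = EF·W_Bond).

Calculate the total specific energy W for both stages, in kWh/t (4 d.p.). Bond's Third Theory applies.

W = 10 Wi (1/√P80 − 1/√F80)  [Bond]
Stage 1 (8920→1337 µm, Wi₁=10.7): W₁ = 10·10.7·(0.027349 − 0.010588) = 1.7934 kWh/t
Stage 2 (1337→196 µm, Wi₂=11.0): W₂ = 10·11.0·(0.071429 − 0.027349) = 4.8488 kWh/t
W = W₁ + W₂ = 1.7934 + 4.8488 = 6.6422 kWh/t
Corrected W = EF·W_Bond = 1.07·6.6422 = 7.1071 kWh/t

W = 7.1071 kWh/t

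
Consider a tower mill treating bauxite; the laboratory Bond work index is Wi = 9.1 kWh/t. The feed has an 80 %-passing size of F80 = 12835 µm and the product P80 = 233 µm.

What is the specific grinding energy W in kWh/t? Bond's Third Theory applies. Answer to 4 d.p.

W = 10 Wi (P80^-0.5 − F80^-0.5)
1/√233 = 0.065512;  1/√12835 = 0.008827
W = 10·9.1·(0.065512 − 0.008827) = 5.1584 kWh/t

W = 5.1584 kWh/t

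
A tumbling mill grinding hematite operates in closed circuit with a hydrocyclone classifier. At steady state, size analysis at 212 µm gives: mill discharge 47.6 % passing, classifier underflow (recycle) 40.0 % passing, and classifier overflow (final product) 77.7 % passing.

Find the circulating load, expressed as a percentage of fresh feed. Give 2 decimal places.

Let r = R/F. Size balance at 212 µm:
d + r·d = r·u + o → r(d−u) = o−d
r = (77.7 − 47.6)/(47.6 − 40.0) = 30.1/7.6 = 3.9605
CL = 100·r = 396.05 %

CL = 396.05 %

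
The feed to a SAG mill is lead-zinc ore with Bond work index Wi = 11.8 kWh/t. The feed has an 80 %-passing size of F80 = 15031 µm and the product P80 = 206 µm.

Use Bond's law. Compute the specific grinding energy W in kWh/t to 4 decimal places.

Bond:  W = 10 Wi (1/√P − 1/√F)
1/√206 = 0.069673;  1/√15031 = 0.008157
W = 10·11.8·(0.069673 − 0.008157) = 7.2590 kWh/t

W = 7.2590 kWh/t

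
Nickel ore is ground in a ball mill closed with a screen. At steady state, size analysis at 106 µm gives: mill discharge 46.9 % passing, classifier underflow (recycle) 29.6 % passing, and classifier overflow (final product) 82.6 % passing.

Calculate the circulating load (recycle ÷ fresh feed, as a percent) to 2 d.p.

CL = 206.36 %

Mass balance on the −106 µm fraction:
Fd + Rd = Ru + Fo ⇒ R/F = (o−d)/(d−u)
r = (82.6 − 46.9)/(46.9 − 29.6) = 35.7/17.3 = 2.0636
CL = 100·r = 206.36 %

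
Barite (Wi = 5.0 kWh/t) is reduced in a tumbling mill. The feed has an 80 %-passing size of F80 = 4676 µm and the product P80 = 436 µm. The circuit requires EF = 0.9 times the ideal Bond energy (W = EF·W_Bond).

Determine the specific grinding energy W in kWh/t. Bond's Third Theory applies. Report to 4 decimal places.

W = 10 Wi (P80^-0.5 − F80^-0.5)
1/√436 = 0.047891;  1/√4676 = 0.014624
W = 10·5.0·(0.047891 − 0.014624) = 1.6634 kWh/t
With EF = 0.9: W = 1.6634·0.9 = 1.4970 kWh/t

W = 1.4970 kWh/t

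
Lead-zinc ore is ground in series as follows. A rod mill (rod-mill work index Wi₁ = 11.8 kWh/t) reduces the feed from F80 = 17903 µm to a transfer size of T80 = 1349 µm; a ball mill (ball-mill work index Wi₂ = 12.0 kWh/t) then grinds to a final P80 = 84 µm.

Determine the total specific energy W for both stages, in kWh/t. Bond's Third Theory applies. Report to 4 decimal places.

W = 12.1567 kWh/t

W = 10·Wi·(P80^(-½) − F80^(-½))
Stage 1 (17903→1349 µm, Wi₁=11.8): W₁ = 10·11.8·(0.027227 − 0.007474) = 2.3308 kWh/t
Stage 2 (1349→84 µm, Wi₂=12.0): W₂ = 10·12.0·(0.109109 − 0.027227) = 9.8259 kWh/t
W = W₁ + W₂ = 2.3308 + 9.8259 = 12.1567 kWh/t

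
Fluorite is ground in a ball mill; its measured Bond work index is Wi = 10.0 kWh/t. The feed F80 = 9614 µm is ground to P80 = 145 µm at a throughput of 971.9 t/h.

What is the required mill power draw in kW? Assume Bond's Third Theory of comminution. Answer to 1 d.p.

W = 10 Wi / √P80 − 10 Wi / √F80
W = 10·10.0·(1/√145 − 1/√9614) = 10·10.0·(0.072847) = 7.2847 kWh/t
Power = W × throughput = 7.2847 kWh/t × 971.9 t/h = 7080.0 kW

P = 7080.0 kW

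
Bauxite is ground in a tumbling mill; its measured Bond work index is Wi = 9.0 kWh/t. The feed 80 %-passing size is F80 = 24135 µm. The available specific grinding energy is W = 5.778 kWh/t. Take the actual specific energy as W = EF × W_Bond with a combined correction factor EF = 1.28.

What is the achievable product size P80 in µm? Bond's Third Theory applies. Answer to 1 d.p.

W = 10 Wi (P80^-0.5 − F80^-0.5)
W_Bond = W / EF = 5.778 / 1.28 = 4.5141 kWh/t
⇒ 1/√P80 = W_Bond/(10·Wi) + 1/√F80
  = 4.5141/(10·9.0) + 1/√24135 = 0.050156 + 0.006437 = 0.056593
P80 = (1/0.056593)² = 17.6700² = 312.23 µm

P80 = 312.2 µm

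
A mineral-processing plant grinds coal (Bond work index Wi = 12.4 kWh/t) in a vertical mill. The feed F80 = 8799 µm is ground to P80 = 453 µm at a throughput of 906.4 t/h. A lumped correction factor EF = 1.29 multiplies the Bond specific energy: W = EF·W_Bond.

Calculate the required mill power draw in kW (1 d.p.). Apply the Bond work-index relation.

P = 5266.5 kW

W = 10 Wi (P80^-0.5 − F80^-0.5)
W = 10·12.4·(1/√453 − 1/√8799) = 10·12.4·(0.036323) = 4.5041 kWh/t
Corrected W = EF·W_Bond = 1.29·4.5041 = 5.8103 kWh/t
P = W·T = 5.8103·906.4 = 5266.5 kW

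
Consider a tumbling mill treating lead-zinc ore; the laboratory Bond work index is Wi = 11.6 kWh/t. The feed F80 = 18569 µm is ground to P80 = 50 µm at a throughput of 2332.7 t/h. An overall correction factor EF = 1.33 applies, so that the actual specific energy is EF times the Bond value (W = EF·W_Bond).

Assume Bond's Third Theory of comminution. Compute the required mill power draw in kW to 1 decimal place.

W = 10·Wi·(P80^(-½) − F80^(-½))
W = 10·11.6·(1/√50 − 1/√18569) = 10·11.6·(0.134083) = 15.5536 kWh/t
Apply correction: 15.5536 × 1.33 = 20.6863 kWh/t
Mill draw = 20.6863 × 2332.7 = 48254.9 kW

P = 48254.9 kW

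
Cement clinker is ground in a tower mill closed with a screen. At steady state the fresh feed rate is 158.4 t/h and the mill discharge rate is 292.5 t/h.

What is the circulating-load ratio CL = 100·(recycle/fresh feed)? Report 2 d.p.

Steady state: M = F + R.
R = M − F = 292.5 − 158.4 = 134.1 t/h
CL = 100·R/F = 100·134.1/158.4 = 84.66 %

CL = 84.66 %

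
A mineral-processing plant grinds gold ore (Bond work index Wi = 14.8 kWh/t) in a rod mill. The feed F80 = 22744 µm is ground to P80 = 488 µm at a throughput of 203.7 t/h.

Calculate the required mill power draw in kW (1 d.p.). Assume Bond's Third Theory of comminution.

W = 10·Wi·[P80^(−½) − F80^(−½)]
W = 10·14.8·(1/√488 − 1/√22744) = 10·14.8·(0.038637) = 5.7183 kWh/t
Power = W × throughput = 5.7183 kWh/t × 203.7 t/h = 1164.8 kW

P = 1164.8 kW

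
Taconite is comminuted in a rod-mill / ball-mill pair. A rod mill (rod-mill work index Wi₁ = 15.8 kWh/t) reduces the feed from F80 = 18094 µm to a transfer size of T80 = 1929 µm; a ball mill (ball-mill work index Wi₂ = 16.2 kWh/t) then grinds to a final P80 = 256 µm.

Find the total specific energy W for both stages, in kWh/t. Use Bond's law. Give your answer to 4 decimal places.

W = 10·Wi·[P80^(−½) − F80^(−½)]
Stage 1 (18094→1929 µm, Wi₁=15.8): W₁ = 10·15.8·(0.022768 − 0.007434) = 2.4228 kWh/t
Stage 2 (1929→256 µm, Wi₂=16.2): W₂ = 10·16.2·(0.062500 − 0.022768) = 6.4365 kWh/t
W = W₁ + W₂ = 2.4228 + 6.4365 = 8.8593 kWh/t

W = 8.8593 kWh/t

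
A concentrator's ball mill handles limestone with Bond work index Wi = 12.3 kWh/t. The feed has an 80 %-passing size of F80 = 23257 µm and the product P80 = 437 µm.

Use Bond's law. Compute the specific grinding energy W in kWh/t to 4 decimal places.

W = 5.0773 kWh/t

W = 10·Wi·[P80^(−½) − F80^(−½)]
1/√437 = 0.047836;  1/√23257 = 0.006557
W = 10·12.3·(0.047836 − 0.006557) = 5.0773 kWh/t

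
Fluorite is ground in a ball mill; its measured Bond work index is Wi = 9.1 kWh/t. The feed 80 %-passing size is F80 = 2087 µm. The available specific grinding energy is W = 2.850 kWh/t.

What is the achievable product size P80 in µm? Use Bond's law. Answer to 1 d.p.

P80 = 353.2 µm

W = 10 Wi (P80^-0.5 − F80^-0.5)
P80^(−½) = W/(10 Wi) + F80^(−½)
  = 2.8500/(10·9.1) + 1/√2087 = 0.031319 + 0.021890 = 0.053208
P80 = (1/0.053208)² = 18.7941² = 353.22 µm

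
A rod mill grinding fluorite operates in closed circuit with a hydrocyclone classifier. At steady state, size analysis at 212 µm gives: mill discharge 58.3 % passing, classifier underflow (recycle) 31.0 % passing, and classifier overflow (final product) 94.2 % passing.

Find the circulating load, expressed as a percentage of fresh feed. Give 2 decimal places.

CL = 131.50 %

Let r = R/F. Size balance at 212 µm:
d + r·d = r·u + o → r(d−u) = o−d
r = (94.2 − 58.3)/(58.3 − 31.0) = 35.9/27.3 = 1.3150
CL = 100·r = 131.50 %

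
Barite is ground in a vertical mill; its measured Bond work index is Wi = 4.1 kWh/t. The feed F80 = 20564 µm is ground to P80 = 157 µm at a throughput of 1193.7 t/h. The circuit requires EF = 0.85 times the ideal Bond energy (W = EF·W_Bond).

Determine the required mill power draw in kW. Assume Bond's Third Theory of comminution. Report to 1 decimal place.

W = 10 Wi / √P80 − 10 Wi / √F80
W = 10·4.1·(1/√157 − 1/√20564) = 10·4.1·(0.072835) = 2.9862 kWh/t
Apply correction: 2.9862 × 0.85 = 2.5383 kWh/t
Mill draw = 2.5383 × 1193.7 = 3030.0 kW

P = 3030.0 kW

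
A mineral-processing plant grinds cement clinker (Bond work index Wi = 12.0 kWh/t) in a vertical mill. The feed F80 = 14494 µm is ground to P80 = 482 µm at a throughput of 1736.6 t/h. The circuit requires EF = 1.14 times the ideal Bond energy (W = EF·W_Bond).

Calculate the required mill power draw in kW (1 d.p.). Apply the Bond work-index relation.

P = 8847.6 kW

W = 10·Wi·(P80^(-½) − F80^(-½))
W = 10·12.0·(1/√482 − 1/√14494) = 10·12.0·(0.037242) = 4.4691 kWh/t
Corrected W = EF·W_Bond = 1.14·4.4691 = 5.0948 kWh/t
P = W·T = 5.0948·1736.6 = 8847.6 kW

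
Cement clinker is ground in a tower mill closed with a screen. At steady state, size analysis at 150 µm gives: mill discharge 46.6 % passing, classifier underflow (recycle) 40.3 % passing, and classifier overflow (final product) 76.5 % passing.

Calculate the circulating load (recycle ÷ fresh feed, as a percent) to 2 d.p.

Two-product formula at 150 µm:
r = (o − d)/(d − u)
r = (76.5 − 46.6)/(46.6 − 40.3) = 29.9/6.3 = 4.7460
CL = 100·r = 474.60 %

CL = 474.60 %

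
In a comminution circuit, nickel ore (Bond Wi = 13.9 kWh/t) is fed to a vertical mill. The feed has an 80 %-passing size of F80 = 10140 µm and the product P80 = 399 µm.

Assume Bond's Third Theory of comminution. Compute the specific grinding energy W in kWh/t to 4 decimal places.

W = 5.5783 kWh/t

Bond:  W = 10 Wi (1/√P − 1/√F)
1/√399 = 0.050063;  1/√10140 = 0.009931
W = 10·13.9·(0.050063 − 0.009931) = 5.5783 kWh/t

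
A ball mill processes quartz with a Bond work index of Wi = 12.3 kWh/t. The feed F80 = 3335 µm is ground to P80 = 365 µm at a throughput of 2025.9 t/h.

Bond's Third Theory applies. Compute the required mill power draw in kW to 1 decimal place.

P = 8728.0 kW

W = 10 Wi (1/√P80 − 1/√F80)  [Bond]
W = 10·12.3·(1/√365 − 1/√3335) = 10·12.3·(0.035026) = 4.3082 kWh/t
Mill draw = 4.3082 × 2025.9 = 8728.0 kW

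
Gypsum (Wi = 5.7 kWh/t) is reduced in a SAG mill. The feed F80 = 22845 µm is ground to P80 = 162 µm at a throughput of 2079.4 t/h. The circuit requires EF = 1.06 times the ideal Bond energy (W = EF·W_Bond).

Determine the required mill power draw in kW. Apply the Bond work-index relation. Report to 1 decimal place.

P = 9039.8 kW

Bond:  W = 10 Wi (1/√P − 1/√F)
W = 10·5.7·(1/√162 − 1/√22845) = 10·5.7·(0.071951) = 4.1012 kWh/t
Corrected W = EF·W_Bond = 1.06·4.1012 = 4.3473 kWh/t
P_mill = W·ṁ = 4.3473·2079.4 = 9039.8 kW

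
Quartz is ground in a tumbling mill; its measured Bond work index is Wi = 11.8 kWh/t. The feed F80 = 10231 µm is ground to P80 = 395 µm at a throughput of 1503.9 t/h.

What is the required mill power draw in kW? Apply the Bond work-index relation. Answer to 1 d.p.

W_Bond = 10·Wi·(1/√P₈₀ − 1/√F₈₀)
W = 10·11.8·(1/√395 − 1/√10231) = 10·11.8·(0.040429) = 4.7706 kWh/t
Mill draw = 4.7706 × 1503.9 = 7174.5 kW

P = 7174.5 kW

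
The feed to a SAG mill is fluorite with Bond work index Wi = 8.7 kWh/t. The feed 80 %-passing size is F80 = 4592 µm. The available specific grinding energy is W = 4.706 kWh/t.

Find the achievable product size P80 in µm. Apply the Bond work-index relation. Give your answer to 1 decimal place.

Bond: W = 10·Wi·(1/√P80 − 1/√F80)
P80^(−½) = W/(10 Wi) + F80^(−½)
  = 4.7060/(10·8.7) + 1/√4592 = 0.054092 + 0.014757 = 0.068849
P80 = (1/0.068849)² = 14.5245² = 210.96 µm

P80 = 211.0 µm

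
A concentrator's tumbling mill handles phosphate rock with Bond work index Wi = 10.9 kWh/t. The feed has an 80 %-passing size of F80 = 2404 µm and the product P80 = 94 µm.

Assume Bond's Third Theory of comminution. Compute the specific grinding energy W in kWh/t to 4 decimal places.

W = 9.0194 kWh/t

Bond:  W = 10 Wi (1/√P − 1/√F)
1/√94 = 0.103142;  1/√2404 = 0.020395
W = 10·10.9·(0.103142 − 0.020395) = 9.0194 kWh/t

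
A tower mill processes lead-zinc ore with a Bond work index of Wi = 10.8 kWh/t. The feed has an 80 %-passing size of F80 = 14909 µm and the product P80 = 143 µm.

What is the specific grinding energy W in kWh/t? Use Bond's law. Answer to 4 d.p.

W = 10·Wi·[P80^(−½) − F80^(−½)]
1/√143 = 0.083624;  1/√14909 = 0.008190
W = 10·10.8·(0.083624 − 0.008190) = 8.1469 kWh/t

W = 8.1469 kWh/t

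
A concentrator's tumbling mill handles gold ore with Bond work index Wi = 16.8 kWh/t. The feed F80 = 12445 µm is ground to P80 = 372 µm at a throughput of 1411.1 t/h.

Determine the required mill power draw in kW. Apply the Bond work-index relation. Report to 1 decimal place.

P = 10166.2 kW

W = 10 Wi (P80^-0.5 − F80^-0.5)
W = 10·16.8·(1/√372 − 1/√12445) = 10·16.8·(0.042884) = 7.2044 kWh/t
Mill draw = 7.2044 × 1411.1 = 10166.2 kW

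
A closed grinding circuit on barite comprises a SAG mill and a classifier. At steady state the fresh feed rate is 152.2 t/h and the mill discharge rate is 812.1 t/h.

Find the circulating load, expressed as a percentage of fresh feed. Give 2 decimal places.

CL = 433.57 %

M = F + R at steady state, so:
R = M − F = 812.1 − 152.2 = 659.9 t/h
CL = 100·R/F = 100·659.9/152.2 = 433.57 %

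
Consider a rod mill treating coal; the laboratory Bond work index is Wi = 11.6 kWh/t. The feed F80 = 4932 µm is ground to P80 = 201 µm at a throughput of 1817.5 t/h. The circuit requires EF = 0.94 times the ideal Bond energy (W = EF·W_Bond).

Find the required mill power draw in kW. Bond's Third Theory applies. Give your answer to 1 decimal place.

P = 11156.6 kW

W = 10·Wi·[P80^(−½) − F80^(−½)]
W = 10·11.6·(1/√201 − 1/√4932) = 10·11.6·(0.056295) = 6.5303 kWh/t
Corrected W = EF·W_Bond = 0.94·6.5303 = 6.1384 kWh/t
P_mill = W·ṁ = 6.1384·1817.5 = 11156.6 kW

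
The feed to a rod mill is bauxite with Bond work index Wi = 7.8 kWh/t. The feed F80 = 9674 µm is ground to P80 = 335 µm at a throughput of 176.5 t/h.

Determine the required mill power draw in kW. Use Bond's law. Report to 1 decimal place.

Bond:  W = 10 Wi (1/√P − 1/√F)
W = 10·7.8·(1/√335 − 1/√9674) = 10·7.8·(0.044469) = 3.4686 kWh/t
Power = W × throughput = 3.4686 kWh/t × 176.5 t/h = 612.2 kW

P = 612.2 kW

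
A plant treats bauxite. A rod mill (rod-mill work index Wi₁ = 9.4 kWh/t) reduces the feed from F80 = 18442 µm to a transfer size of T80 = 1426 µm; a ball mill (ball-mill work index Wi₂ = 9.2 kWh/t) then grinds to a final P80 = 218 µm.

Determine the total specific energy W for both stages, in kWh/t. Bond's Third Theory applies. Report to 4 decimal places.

W = 10 Wi / √P80 − 10 Wi / √F80
Stage 1 (18442→1426 µm, Wi₁=9.4): W₁ = 10·9.4·(0.026481 − 0.007364) = 1.7971 kWh/t
Stage 2 (1426→218 µm, Wi₂=9.2): W₂ = 10·9.2·(0.067729 − 0.026481) = 3.7947 kWh/t
W = W₁ + W₂ = 1.7971 + 3.7947 = 5.5918 kWh/t

W = 5.5918 kWh/t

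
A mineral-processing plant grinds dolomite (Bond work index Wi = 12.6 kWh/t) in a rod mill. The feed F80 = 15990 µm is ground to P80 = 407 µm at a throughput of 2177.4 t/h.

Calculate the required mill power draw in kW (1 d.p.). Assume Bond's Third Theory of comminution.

W = 10·Wi·(P80^(-½) − F80^(-½))
W = 10·12.6·(1/√407 − 1/√15990) = 10·12.6·(0.041660) = 5.2492 kWh/t
Power = W × throughput = 5.2492 kWh/t × 2177.4 t/h = 11429.5 kW

P = 11429.5 kW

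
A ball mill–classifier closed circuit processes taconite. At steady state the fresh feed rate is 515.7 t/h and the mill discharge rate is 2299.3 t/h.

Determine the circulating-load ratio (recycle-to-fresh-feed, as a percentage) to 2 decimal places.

Mill node: discharge = fresh + recycle.
R = M − F = 2299.3 − 515.7 = 1783.6 t/h
CL = 100·R/F = 100·1783.6/515.7 = 345.86 %

CL = 345.86 %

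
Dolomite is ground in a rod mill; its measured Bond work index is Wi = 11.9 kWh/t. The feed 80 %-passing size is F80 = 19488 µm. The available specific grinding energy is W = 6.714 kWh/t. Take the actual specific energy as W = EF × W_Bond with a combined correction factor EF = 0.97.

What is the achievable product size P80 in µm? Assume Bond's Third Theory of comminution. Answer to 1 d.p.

Bond: W = 10·Wi·(1/√P80 − 1/√F80)
W_Bond = W / EF = 6.714 / 0.97 = 6.9216 kWh/t
P80^(−½) = W_Bond/(10 Wi) + F80^(−½)
  = 6.9216/(10·11.9) + 1/√19488 = 0.058165 + 0.007163 = 0.065328
P80 = (1/0.065328)² = 15.3073² = 234.31 µm

P80 = 234.3 µm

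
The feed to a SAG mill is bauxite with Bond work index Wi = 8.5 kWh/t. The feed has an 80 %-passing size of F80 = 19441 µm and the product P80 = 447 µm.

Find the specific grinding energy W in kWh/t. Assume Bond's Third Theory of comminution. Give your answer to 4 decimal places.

W = 10·Wi·(P80^(-½) − F80^(-½))
1/√447 = 0.047298;  1/√19441 = 0.007172
W = 10·8.5·(0.047298 − 0.007172) = 3.4107 kWh/t

W = 3.4107 kWh/t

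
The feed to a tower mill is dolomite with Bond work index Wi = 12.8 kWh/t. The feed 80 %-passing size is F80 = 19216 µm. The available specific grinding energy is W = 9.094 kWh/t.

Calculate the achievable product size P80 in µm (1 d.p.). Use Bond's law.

W = 10·Wi·[P80^(−½) − F80^(−½)]
1/√P80 = 1/√F80 + W/(10·Wi)
  = 9.0940/(10·12.8) + 1/√19216 = 0.071047 + 0.007214 = 0.078261
P80 = (1/0.078261)² = 12.7778² = 163.27 µm

P80 = 163.3 µm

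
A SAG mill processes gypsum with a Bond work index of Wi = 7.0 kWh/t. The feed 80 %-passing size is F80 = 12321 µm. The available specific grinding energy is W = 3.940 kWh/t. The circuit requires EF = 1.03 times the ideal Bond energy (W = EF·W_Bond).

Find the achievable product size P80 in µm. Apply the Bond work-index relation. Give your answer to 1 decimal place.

P80 = 246.8 µm

W = 10 Wi (P80^-0.5 − F80^-0.5)
W_Bond = W / EF = 3.940 / 1.03 = 3.8252 kWh/t
⇒ 1/√P80 = W_Bond/(10·Wi) + 1/√F80
  = 3.8252/(10·7.0) + 1/√12321 = 0.054646 + 0.009009 = 0.063655
P80 = (1/0.063655)² = 15.7096² = 246.79 µm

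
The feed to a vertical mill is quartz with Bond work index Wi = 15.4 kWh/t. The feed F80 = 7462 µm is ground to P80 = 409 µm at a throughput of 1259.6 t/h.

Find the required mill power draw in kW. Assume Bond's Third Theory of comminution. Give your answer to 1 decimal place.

W_Bond = 10·Wi·(1/√P₈₀ − 1/√F₈₀)
W = 10·15.4·(1/√409 − 1/√7462) = 10·15.4·(0.037870) = 5.8320 kWh/t
Power = W × throughput = 5.8320 kWh/t × 1259.6 t/h = 7346.0 kW

P = 7346.0 kW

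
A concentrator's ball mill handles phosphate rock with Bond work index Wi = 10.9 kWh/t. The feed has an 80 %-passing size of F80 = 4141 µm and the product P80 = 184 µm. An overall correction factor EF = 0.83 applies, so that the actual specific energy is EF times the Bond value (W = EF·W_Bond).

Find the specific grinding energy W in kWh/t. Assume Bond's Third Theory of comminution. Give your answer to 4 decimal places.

W = 5.2636 kWh/t

W_Bond = 10·Wi·(1/√P₈₀ − 1/√F₈₀)
1/√184 = 0.073721;  1/√4141 = 0.015540
W = 10·10.9·(0.073721 − 0.015540) = 6.3417 kWh/t
Apply correction: 6.3417 × 0.83 = 5.2636 kWh/t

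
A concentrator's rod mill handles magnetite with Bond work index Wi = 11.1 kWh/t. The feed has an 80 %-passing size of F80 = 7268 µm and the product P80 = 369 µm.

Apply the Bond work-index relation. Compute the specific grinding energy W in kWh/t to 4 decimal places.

W = 10 Wi / √P80 − 10 Wi / √F80
1/√369 = 0.052058;  1/√7268 = 0.011730
W = 10·11.1·(0.052058 − 0.011730) = 4.4764 kWh/t

W = 4.4764 kWh/t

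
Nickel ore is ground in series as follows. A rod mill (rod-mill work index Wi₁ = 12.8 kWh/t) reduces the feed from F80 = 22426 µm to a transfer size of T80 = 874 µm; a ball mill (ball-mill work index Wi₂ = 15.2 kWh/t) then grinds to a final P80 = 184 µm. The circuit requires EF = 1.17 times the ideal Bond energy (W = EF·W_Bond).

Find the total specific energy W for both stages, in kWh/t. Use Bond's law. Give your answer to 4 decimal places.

W = 11.1607 kWh/t

W = 10 Wi / √P80 − 10 Wi / √F80
Stage 1 (22426→874 µm, Wi₁=12.8): W₁ = 10·12.8·(0.033826 − 0.006678) = 3.4749 kWh/t
Stage 2 (874→184 µm, Wi₂=15.2): W₂ = 10·15.2·(0.073721 − 0.033826) = 6.0641 kWh/t
W = W₁ + W₂ = 3.4749 + 6.0641 = 9.5390 kWh/t
Apply correction: 9.5390 × 1.17 = 11.1607 kWh/t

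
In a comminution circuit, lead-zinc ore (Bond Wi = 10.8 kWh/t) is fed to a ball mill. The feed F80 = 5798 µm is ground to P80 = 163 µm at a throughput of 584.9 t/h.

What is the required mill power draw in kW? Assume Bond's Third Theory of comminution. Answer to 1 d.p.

P = 4118.2 kW

W = 10 Wi / √P80 − 10 Wi / √F80
W = 10·10.8·(1/√163 − 1/√5798) = 10·10.8·(0.065193) = 7.0409 kWh/t
Mill draw = 7.0409 × 584.9 = 4118.2 kW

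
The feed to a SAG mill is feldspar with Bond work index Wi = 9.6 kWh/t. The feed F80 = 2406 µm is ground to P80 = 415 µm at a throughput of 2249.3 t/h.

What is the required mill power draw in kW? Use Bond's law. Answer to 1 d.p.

P = 6197.5 kW

W = 10·Wi·[P80^(−½) − F80^(−½)]
W = 10·9.6·(1/√415 − 1/√2406) = 10·9.6·(0.028701) = 2.7553 kWh/t
Mill draw = 2.7553 × 2249.3 = 6197.5 kW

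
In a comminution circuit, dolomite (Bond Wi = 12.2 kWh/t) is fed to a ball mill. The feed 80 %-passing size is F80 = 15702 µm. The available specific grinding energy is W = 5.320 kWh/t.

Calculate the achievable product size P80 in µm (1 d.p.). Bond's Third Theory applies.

W = 10 Wi (1/√P80 − 1/√F80)  [Bond]
P80^(−½) = W/(10 Wi) + F80^(−½)
  = 5.3200/(10·12.2) + 1/√15702 = 0.043607 + 0.007980 = 0.051587
P80 = (1/0.051587)² = 19.3848² = 375.77 µm

P80 = 375.8 µm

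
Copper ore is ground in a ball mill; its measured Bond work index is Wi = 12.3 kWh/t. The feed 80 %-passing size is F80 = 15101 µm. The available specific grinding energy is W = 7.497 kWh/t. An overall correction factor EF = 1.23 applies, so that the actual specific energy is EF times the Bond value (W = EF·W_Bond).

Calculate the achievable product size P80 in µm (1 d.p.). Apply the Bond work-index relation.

W = 10 Wi / √P80 − 10 Wi / √F80
W_Bond = W / EF = 7.497 / 1.23 = 6.0951 kWh/t
P80^(−½) = W_Bond/(10 Wi) + F80^(−½)
  = 6.0951/(10·12.3) + 1/√15101 = 0.049554 + 0.008138 = 0.057691
P80 = (1/0.057691)² = 17.3336² = 300.45 µm

P80 = 300.5 µm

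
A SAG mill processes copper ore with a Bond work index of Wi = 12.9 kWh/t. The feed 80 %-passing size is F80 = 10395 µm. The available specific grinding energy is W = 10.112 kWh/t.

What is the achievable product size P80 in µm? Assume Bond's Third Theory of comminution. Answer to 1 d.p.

P80 = 128.6 µm

W = 10 Wi / √P80 − 10 Wi / √F80
⇒ 1/√P80 = W/(10·Wi) + 1/√F80
  = 10.1120/(10·12.9) + 1/√10395 = 0.078388 + 0.009808 = 0.088196
P80 = (1/0.088196)² = 11.3384² = 128.56 µm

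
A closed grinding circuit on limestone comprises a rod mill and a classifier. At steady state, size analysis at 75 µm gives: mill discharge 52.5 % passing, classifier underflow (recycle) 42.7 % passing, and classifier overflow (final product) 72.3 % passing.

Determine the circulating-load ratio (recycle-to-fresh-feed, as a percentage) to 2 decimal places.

Balance %-passing 75 µm (r = R/F):
(1+r)d = ru + o → r = (o−d)/(d−u)
r = (72.3 − 52.5)/(52.5 − 42.7) = 19.8/9.8 = 2.0204
CL = 100·r = 202.04 %

CL = 202.04 %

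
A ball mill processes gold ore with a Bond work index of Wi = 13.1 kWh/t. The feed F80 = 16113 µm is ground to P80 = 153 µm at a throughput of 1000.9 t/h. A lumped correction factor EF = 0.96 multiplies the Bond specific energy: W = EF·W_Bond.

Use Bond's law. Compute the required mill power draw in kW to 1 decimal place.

P = 9184.6 kW

W = 10·Wi·(P80^(-½) − F80^(-½))
W = 10·13.1·(1/√153 − 1/√16113) = 10·13.1·(0.072967) = 9.5587 kWh/t
W_actual = 0.96 × 9.5587 = 9.1764 kWh/t
Power = W × throughput = 9.1764 kWh/t × 1000.9 t/h = 9184.6 kW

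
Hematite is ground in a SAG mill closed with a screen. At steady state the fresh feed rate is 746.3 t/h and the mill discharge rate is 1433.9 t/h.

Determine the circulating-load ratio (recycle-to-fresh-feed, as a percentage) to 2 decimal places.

CL = 92.13 %

Discharge = new feed + return, hence
R = M − F = 1433.9 − 746.3 = 687.6 t/h
CL = 100·R/F = 100·687.6/746.3 = 92.13 %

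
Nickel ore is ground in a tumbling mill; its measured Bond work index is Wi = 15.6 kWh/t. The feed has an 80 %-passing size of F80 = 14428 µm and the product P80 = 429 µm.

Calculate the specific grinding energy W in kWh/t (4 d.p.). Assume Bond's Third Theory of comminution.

Bond:  W = 10 Wi (1/√P − 1/√F)
1/√429 = 0.048280;  1/√14428 = 0.008325
W = 10·15.6·(0.048280 − 0.008325) = 6.2330 kWh/t

W = 6.2330 kWh/t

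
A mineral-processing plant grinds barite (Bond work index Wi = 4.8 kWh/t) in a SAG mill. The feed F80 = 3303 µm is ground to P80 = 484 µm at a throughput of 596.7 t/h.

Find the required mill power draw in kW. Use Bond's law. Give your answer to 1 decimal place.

W = 10 Wi (P80^-0.5 − F80^-0.5)
W = 10·4.8·(1/√484 − 1/√3303) = 10·4.8·(0.028055) = 1.3466 kWh/t
Mill draw = 1.3466 × 596.7 = 803.5 kW

P = 803.5 kW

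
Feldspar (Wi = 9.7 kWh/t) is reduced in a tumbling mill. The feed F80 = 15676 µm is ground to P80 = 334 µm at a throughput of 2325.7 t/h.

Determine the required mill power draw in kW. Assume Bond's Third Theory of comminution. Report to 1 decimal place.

W = 10·Wi·(P80^(-½) − F80^(-½))
W = 10·9.7·(1/√334 − 1/√15676) = 10·9.7·(0.046731) = 4.5329 kWh/t
P = W·T = 4.5329·2325.7 = 10542.1 kW

P = 10542.1 kW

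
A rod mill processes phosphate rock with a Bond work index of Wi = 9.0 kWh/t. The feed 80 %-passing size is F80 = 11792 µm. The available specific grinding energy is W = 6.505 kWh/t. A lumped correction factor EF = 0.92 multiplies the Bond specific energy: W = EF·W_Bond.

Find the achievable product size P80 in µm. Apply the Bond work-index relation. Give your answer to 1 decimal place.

W = 10 Wi / √P80 − 10 Wi / √F80
W_Bond = W / EF = 6.505 / 0.92 = 7.0707 kWh/t
⇒ 1/√P80 = W_Bond/(10·Wi) + 1/√F80
  = 7.0707/(10·9.0) + 1/√11792 = 0.078563 + 0.009209 = 0.087772
P80 = (1/0.087772)² = 11.3932² = 129.80 µm

P80 = 129.8 µm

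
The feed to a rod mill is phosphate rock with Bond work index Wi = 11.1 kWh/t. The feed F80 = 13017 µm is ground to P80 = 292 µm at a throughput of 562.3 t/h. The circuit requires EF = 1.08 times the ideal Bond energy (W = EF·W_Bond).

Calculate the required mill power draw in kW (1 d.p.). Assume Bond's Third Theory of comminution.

P = 3354.0 kW

W = 10·Wi·[P80^(−½) − F80^(−½)]
W = 10·11.1·(1/√292 − 1/√13017) = 10·11.1·(0.049756) = 5.5229 kWh/t
W_actual = 1.08 × 5.5229 = 5.9647 kWh/t
P_mill = W·ṁ = 5.9647·562.3 = 3354.0 kW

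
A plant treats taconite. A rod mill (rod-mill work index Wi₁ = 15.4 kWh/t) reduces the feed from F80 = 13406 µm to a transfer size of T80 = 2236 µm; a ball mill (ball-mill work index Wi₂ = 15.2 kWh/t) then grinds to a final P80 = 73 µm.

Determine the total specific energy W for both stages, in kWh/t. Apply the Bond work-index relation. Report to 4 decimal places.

W = 16.5025 kWh/t

W = 10·Wi·[P80^(−½) − F80^(−½)]
Stage 1 (13406→2236 µm, Wi₁=15.4): W₁ = 10·15.4·(0.021148 − 0.008637) = 1.9267 kWh/t
Stage 2 (2236→73 µm, Wi₂=15.2): W₂ = 10·15.2·(0.117041 − 0.021148) = 14.5758 kWh/t
W = W₁ + W₂ = 1.9267 + 14.5758 = 16.5025 kWh/t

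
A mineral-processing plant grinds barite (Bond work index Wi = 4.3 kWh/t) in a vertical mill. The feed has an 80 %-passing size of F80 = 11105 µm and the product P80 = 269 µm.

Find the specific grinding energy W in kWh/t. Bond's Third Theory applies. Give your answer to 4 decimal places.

W = 2.2137 kWh/t

Bond: W = 10·Wi·(1/√P80 − 1/√F80)
1/√269 = 0.060971;  1/√11105 = 0.009489
W = 10·4.3·(0.060971 − 0.009489) = 2.2137 kWh/t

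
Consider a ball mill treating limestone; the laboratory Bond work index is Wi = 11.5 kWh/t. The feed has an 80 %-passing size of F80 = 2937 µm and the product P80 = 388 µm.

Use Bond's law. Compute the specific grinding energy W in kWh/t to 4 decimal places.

Bond:  W = 10 Wi (1/√P − 1/√F)
1/√388 = 0.050767;  1/√2937 = 0.018452
W = 10·11.5·(0.050767 − 0.018452) = 3.7162 kWh/t

W = 3.7162 kWh/t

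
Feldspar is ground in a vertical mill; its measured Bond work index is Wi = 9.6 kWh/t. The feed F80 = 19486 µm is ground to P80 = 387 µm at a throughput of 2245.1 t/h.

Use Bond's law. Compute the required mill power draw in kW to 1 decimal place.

Bond:  W = 10 Wi (1/√P − 1/√F)
W = 10·9.6·(1/√387 − 1/√19486) = 10·9.6·(0.043669) = 4.1922 kWh/t
Mill draw = 4.1922 × 2245.1 = 9412.0 kW

P = 9412.0 kW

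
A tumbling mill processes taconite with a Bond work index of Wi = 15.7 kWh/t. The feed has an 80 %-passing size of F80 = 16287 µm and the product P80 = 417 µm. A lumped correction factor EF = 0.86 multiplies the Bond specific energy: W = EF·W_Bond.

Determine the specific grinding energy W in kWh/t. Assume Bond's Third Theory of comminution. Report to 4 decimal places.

W_Bond = 10·Wi·(1/√P₈₀ − 1/√F₈₀)
1/√417 = 0.048970;  1/√16287 = 0.007836
W = 10·15.7·(0.048970 − 0.007836) = 6.4581 kWh/t
With EF = 0.86: W = 6.4581·0.86 = 5.5540 kWh/t

W = 5.5540 kWh/t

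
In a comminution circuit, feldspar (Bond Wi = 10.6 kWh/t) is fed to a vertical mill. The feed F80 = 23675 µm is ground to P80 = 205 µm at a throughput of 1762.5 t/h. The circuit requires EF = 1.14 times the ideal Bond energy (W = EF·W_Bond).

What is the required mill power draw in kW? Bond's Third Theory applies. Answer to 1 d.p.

P = 13491.0 kW

Bond:  W = 10 Wi (1/√P − 1/√F)
W = 10·10.6·(1/√205 − 1/√23675) = 10·10.6·(0.063344) = 6.7145 kWh/t
Corrected W = EF·W_Bond = 1.14·6.7145 = 7.6545 kWh/t
Mill draw = 7.6545 × 1762.5 = 13491.0 kW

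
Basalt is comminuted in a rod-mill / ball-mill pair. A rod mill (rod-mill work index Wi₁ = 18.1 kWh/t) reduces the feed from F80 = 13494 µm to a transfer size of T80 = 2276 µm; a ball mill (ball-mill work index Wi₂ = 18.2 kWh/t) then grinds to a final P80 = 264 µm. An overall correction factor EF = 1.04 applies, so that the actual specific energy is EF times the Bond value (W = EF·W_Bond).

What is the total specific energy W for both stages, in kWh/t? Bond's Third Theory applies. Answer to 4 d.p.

W = 10.0071 kWh/t

Bond: W = 10·Wi·(1/√P80 − 1/√F80)
Stage 1 (13494→2276 µm, Wi₁=18.1): W₁ = 10·18.1·(0.020961 − 0.008609) = 2.2358 kWh/t
Stage 2 (2276→264 µm, Wi₂=18.2): W₂ = 10·18.2·(0.061546 − 0.020961) = 7.3864 kWh/t
W = W₁ + W₂ = 2.2358 + 7.3864 = 9.6222 kWh/t
W_actual = 1.04 × 9.6222 = 10.0071 kWh/t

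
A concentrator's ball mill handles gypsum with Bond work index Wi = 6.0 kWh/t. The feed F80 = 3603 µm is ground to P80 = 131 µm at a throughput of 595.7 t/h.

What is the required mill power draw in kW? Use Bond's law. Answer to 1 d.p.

P = 2527.3 kW

Bond:  W = 10 Wi (1/√P − 1/√F)
W = 10·6.0·(1/√131 − 1/√3603) = 10·6.0·(0.070711) = 4.2426 kWh/t
Mill draw = 4.2426 × 595.7 = 2527.3 kW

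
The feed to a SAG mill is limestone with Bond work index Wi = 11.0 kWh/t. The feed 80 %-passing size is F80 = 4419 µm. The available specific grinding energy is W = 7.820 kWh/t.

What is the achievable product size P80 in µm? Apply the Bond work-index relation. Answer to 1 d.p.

W = 10 Wi (P80^-0.5 − F80^-0.5)
P80^-0.5 = F80^-0.5 + W/(10 Wi)
  = 7.8200/(10·11.0) + 1/√4419 = 0.071091 + 0.015043 = 0.086134
P80 = (1/0.086134)² = 11.6098² = 134.79 µm

P80 = 134.8 µm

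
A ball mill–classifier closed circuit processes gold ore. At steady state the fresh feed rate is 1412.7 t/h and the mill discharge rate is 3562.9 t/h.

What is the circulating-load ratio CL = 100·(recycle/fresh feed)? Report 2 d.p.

M = F + R at steady state, so:
R = M − F = 3562.9 − 1412.7 = 2150.2 t/h
CL = 100·R/F = 100·2150.2/1412.7 = 152.20 %

CL = 152.20 %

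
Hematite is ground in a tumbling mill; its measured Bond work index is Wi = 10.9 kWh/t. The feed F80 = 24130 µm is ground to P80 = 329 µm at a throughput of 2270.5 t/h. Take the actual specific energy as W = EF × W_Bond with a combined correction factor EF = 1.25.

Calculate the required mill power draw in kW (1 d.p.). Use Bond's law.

W = 10 Wi / √P80 − 10 Wi / √F80
W = 10·10.9·(1/√329 − 1/√24130) = 10·10.9·(0.048694) = 5.3077 kWh/t
Corrected W = EF·W_Bond = 1.25·5.3077 = 6.6346 kWh/t
Power = W × throughput = 6.6346 kWh/t × 2270.5 t/h = 15063.8 kW

P = 15063.8 kW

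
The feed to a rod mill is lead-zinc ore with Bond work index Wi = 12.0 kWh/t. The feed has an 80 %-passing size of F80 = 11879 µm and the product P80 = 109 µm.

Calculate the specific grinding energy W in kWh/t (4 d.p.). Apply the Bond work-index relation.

Bond: W = 10·Wi·(1/√P80 − 1/√F80)
1/√109 = 0.095783;  1/√11879 = 0.009175
W = 10·12.0·(0.095783 − 0.009175) = 10.3929 kWh/t

W = 10.3929 kWh/t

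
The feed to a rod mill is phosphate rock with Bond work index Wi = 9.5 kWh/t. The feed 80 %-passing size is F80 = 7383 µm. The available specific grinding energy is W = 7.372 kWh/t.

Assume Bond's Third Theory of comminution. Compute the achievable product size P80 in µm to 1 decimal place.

W = 10·Wi·[P80^(−½) − F80^(−½)]
⇒ 1/√P80 = W/(10 Wi) + 1/√F80
  = 7.3720/(10·9.5) + 1/√7383 = 0.077600 + 0.011638 = 0.089238
P80 = (1/0.089238)² = 11.2060² = 125.57 µm

P80 = 125.6 µm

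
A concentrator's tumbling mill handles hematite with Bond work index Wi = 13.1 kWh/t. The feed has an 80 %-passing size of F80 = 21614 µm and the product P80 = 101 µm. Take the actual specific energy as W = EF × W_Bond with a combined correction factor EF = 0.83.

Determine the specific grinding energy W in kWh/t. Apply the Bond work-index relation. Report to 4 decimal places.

W = 10 Wi (1/√P80 − 1/√F80)  [Bond]
1/√101 = 0.099504;  1/√21614 = 0.006802
W = 10·13.1·(0.099504 − 0.006802) = 12.1439 kWh/t
Apply correction: 12.1439 × 0.83 = 10.0795 kWh/t

W = 10.0795 kWh/t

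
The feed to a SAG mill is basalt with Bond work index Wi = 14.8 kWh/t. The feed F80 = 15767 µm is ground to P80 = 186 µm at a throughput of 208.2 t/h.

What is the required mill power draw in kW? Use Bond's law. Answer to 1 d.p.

W = 10 Wi (P80^-0.5 − F80^-0.5)
W = 10·14.8·(1/√186 − 1/√15767) = 10·14.8·(0.065360) = 9.6732 kWh/t
P = W·T = 9.6732·208.2 = 2014.0 kW

P = 2014.0 kW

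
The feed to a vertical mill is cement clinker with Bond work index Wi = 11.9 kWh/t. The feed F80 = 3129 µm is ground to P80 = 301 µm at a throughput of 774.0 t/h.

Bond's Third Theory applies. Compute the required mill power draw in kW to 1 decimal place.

Bond:  W = 10 Wi (1/√P − 1/√F)
W = 10·11.9·(1/√301 − 1/√3129) = 10·11.9·(0.039762) = 4.7317 kWh/t
P_mill = W·ṁ = 4.7317·774.0 = 3662.3 kW

P = 3662.3 kW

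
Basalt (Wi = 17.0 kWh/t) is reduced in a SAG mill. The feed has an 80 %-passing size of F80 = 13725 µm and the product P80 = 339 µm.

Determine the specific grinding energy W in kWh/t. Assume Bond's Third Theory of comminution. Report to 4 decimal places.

Bond: W = 10·Wi·(1/√P80 − 1/√F80)
1/√339 = 0.054313;  1/√13725 = 0.008536
W = 10·17.0·(0.054313 − 0.008536) = 7.7820 kWh/t

W = 7.7820 kWh/t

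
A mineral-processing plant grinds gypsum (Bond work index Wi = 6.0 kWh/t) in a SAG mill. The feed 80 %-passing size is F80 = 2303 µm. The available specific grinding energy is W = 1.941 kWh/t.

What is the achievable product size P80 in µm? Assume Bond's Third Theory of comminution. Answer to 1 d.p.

P80 = 353.5 µm

Bond:  W = 10 Wi (1/√P − 1/√F)
⇒ 1/√P80 = W/(10 Wi) + 1/√F80
  = 1.9410/(10·6.0) + 1/√2303 = 0.032350 + 0.020838 = 0.053188
P80 = (1/0.053188)² = 18.8013² = 353.49 µm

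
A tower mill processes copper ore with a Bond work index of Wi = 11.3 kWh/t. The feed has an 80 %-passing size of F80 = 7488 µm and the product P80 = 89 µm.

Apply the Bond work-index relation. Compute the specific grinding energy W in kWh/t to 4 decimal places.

W = 10.6721 kWh/t

W = 10 Wi (P80^-0.5 − F80^-0.5)
1/√89 = 0.106000;  1/√7488 = 0.011556
W = 10·11.3·(0.106000 − 0.011556) = 10.6721 kWh/t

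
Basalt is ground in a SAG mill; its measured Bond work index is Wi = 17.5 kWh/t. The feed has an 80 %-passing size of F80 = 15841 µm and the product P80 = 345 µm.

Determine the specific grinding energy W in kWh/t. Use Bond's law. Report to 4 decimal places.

W = 8.0313 kWh/t

Bond: W = 10·Wi·(1/√P80 − 1/√F80)
1/√345 = 0.053838;  1/√15841 = 0.007945
W = 10·17.5·(0.053838 − 0.007945) = 8.0313 kWh/t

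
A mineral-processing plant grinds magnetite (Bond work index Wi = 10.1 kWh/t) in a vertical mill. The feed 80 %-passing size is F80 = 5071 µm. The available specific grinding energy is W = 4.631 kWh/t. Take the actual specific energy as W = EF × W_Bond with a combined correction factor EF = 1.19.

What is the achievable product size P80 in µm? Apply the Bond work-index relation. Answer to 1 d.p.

W_Bond = 10·Wi·(1/√P₈₀ − 1/√F₈₀)
W_Bond = W / EF = 4.631 / 1.19 = 3.8916 kWh/t
P80^-0.5 = F80^-0.5 + W_Bond/(10 Wi)
  = 3.8916/(10·10.1) + 1/√5071 = 0.038531 + 0.014043 = 0.052573
P80 = (1/0.052573)² = 19.0210² = 361.80 µm

P80 = 361.8 µm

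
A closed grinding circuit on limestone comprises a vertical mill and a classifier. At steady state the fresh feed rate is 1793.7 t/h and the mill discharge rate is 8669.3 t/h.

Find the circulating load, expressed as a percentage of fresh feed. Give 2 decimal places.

M = F + R at steady state, so:
R = M − F = 8669.3 − 1793.7 = 6875.6 t/h
CL = 100·R/F = 100·6875.6/1793.7 = 383.32 %

CL = 383.32 %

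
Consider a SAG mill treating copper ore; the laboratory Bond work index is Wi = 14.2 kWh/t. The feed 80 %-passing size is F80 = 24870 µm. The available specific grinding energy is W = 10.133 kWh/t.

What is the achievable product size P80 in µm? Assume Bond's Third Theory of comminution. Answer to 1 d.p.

W = 10·Wi·[P80^(−½) − F80^(−½)]
1/√P80 = 1/√F80 + W/(10·Wi)
  = 10.1330/(10·14.2) + 1/√24870 = 0.071359 + 0.006341 = 0.077700
P80 = (1/0.077700)² = 12.8700² = 165.64 µm

P80 = 165.6 µm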